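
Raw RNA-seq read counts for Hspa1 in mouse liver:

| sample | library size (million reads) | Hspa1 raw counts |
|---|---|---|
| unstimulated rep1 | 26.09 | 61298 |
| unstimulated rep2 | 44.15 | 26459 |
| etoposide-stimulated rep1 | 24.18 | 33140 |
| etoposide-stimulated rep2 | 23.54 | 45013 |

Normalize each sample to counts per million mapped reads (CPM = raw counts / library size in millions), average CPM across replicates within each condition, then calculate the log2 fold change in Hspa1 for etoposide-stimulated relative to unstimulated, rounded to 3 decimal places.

0.155

CPM(unstimulated rep1) = 61298 / 26.09 = 2349.4826
CPM(unstimulated rep2) = 26459 / 44.15 = 599.2978
CPM(etoposide-stimulated rep1) = 33140 / 24.18 = 1370.5542
CPM(etoposide-stimulated rep2) = 45013 / 23.54 = 1912.1920
mean CPM(unstimulated) = 1474.3902; mean CPM(etoposide-stimulated) = 1641.3731
Fold change = 1641.3731 / 1474.3902 = 1.11326
log2(1.11326) = 0.1548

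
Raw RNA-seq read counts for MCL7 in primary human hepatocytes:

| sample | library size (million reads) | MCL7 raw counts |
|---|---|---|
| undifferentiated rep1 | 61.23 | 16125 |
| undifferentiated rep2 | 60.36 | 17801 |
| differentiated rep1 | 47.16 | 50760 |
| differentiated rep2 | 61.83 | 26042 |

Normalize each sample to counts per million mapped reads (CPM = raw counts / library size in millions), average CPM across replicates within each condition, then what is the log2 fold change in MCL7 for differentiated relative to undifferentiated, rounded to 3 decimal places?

1.424

CPM(undifferentiated rep1) = 16125 / 61.23 = 263.3513
CPM(undifferentiated rep2) = 17801 / 60.36 = 294.9139
CPM(differentiated rep1) = 50760 / 47.16 = 1076.3359
CPM(differentiated rep2) = 26042 / 61.83 = 421.1871
mean CPM(undifferentiated) = 279.1326; mean CPM(differentiated) = 748.7615
Fold change = 748.7615 / 279.1326 = 2.68246
log2(2.68246) = 1.4236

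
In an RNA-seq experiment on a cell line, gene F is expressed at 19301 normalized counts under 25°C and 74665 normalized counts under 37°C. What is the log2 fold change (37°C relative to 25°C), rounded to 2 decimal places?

1.95

Fold change = 74665 / 19301 = 3.8685
log2(3.8685) = 1.952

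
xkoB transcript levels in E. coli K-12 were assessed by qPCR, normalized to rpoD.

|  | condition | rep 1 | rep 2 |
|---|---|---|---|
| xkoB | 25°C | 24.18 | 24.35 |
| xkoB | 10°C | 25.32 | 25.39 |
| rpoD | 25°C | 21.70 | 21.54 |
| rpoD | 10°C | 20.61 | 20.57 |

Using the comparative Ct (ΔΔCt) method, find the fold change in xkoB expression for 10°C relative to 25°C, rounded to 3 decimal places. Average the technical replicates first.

Mean Ct: xkoB 25°C 24.265; xkoB 10°C 25.355; rpoD 25°C 21.620; rpoD 10°C 20.590
ΔCt(25°C) = 24.265 − 21.620 = 2.645
ΔCt(10°C) = 25.355 − 20.590 = 4.765
ΔΔCt = 4.765 − 2.645 = 2.120
Fold change = 2^(−2.120) = 0.2300

0.230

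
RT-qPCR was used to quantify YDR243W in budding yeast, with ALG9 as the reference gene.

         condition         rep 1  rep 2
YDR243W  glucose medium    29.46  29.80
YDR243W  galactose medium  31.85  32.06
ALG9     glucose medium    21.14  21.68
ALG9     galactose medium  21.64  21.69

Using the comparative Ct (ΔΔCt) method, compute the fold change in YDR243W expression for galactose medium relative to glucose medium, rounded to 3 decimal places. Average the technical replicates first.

0.238

Mean Ct: YDR243W glucose medium 29.630; YDR243W galactose medium 31.955; ALG9 glucose medium 21.410; ALG9 galactose medium 21.665
ΔCt(glucose medium) = 29.630 − 21.410 = 8.220
ΔCt(galactose medium) = 31.955 − 21.665 = 10.290
ΔΔCt = 10.290 − 8.220 = 2.070
Fold change = 2^(−2.070) = 0.2382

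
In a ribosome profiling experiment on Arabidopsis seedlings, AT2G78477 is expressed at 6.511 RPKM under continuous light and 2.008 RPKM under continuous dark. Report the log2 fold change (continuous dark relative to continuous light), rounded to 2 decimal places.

-1.70

Fold change = 2.008 / 6.511 = 0.3084
log2(0.3084) = -1.697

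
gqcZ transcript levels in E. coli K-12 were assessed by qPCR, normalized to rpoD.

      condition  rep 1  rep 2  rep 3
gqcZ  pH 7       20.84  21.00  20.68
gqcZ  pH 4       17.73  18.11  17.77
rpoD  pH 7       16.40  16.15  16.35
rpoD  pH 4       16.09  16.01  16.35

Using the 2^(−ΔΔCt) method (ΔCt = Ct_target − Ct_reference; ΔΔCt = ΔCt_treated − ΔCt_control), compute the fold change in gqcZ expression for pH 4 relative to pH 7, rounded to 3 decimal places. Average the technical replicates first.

7.062

Mean Ct: gqcZ pH 7 20.840; gqcZ pH 4 17.870; rpoD pH 7 16.300; rpoD pH 4 16.150
ΔCt(pH 7) = 20.840 − 16.300 = 4.540
ΔCt(pH 4) = 17.870 − 16.150 = 1.720
ΔΔCt = 1.720 − 4.540 = -2.820
Fold change = 2^(−(-2.820)) = 2^2.820 = 7.0616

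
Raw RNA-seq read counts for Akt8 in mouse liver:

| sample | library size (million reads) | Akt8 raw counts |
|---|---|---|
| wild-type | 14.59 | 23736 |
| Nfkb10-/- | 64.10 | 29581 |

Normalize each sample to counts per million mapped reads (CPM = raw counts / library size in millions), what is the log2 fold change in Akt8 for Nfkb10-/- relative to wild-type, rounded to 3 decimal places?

CPM(wild-type) = 23736 / 14.59 = 1626.8677
CPM(Nfkb10-/-) = 29581 / 64.10 = 461.4821
Fold change = 461.4821 / 1626.8677 = 0.28366
log2(0.28366) = -1.8178

-1.818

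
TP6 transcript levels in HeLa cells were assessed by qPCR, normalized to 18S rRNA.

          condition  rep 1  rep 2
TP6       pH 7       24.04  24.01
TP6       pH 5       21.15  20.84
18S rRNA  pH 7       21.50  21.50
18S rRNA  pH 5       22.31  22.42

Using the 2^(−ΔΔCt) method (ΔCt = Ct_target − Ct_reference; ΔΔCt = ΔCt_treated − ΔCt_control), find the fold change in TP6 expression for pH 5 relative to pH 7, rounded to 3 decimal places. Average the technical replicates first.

14.877

Mean Ct: TP6 pH 7 24.025; TP6 pH 5 20.995; 18S rRNA pH 7 21.500; 18S rRNA pH 5 22.365
ΔCt(pH 7) = 24.025 − 21.500 = 2.525
ΔCt(pH 5) = 20.995 − 22.365 = -1.370
ΔΔCt = -1.370 − 2.525 = -3.895
Fold change = 2^(−(-3.895)) = 2^3.895 = 14.8769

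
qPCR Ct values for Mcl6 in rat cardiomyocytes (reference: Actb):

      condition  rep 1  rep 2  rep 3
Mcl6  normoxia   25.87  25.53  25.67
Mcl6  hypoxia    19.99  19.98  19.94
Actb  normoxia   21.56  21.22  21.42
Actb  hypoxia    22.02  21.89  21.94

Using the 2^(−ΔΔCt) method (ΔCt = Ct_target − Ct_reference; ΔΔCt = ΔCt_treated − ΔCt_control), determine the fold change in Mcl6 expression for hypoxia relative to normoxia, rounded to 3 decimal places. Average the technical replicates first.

Mean Ct: Mcl6 normoxia 25.690; Mcl6 hypoxia 19.970; Actb normoxia 21.400; Actb hypoxia 21.950
ΔCt(normoxia) = 25.690 − 21.400 = 4.290
ΔCt(hypoxia) = 19.970 − 21.950 = -1.980
ΔΔCt = -1.980 − 4.290 = -6.270
Fold change = 2^(−(-6.270)) = 2^6.270 = 77.1717

77.172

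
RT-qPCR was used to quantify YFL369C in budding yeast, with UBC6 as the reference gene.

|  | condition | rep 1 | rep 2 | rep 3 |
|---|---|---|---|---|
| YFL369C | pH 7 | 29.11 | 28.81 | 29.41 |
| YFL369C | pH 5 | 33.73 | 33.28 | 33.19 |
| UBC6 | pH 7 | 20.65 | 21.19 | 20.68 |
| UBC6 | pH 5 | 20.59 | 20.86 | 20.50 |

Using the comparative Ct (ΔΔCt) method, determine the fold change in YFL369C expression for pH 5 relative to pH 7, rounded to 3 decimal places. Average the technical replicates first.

0.045

Mean Ct: YFL369C pH 7 29.110; YFL369C pH 5 33.400; UBC6 pH 7 20.840; UBC6 pH 5 20.650
ΔCt(pH 7) = 29.110 − 20.840 = 8.270
ΔCt(pH 5) = 33.400 − 20.650 = 12.750
ΔΔCt = 12.750 − 8.270 = 4.480
Fold change = 2^(−4.480) = 0.0448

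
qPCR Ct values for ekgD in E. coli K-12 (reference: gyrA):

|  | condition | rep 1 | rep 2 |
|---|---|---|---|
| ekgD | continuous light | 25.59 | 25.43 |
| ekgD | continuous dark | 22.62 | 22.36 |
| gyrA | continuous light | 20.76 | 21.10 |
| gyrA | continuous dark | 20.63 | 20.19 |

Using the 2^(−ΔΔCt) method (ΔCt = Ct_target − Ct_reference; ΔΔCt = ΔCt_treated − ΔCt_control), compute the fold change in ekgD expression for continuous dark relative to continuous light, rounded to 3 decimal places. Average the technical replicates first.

Mean Ct: ekgD continuous light 25.510; ekgD continuous dark 22.490; gyrA continuous light 20.930; gyrA continuous dark 20.410
ΔCt(continuous light) = 25.510 − 20.930 = 4.580
ΔCt(continuous dark) = 22.490 − 20.410 = 2.080
ΔΔCt = 2.080 − 4.580 = -2.500
Fold change = 2^(−(-2.500)) = 2^2.500 = 5.6569

5.657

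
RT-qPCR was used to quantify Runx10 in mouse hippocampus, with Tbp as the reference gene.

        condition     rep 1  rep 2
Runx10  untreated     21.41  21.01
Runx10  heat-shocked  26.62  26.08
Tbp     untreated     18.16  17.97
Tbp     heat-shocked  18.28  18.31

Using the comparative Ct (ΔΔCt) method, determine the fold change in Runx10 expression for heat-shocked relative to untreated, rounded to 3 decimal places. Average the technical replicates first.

Mean Ct: Runx10 untreated 21.210; Runx10 heat-shocked 26.350; Tbp untreated 18.065; Tbp heat-shocked 18.295
ΔCt(untreated) = 21.210 − 18.065 = 3.145
ΔCt(heat-shocked) = 26.350 − 18.295 = 8.055
ΔΔCt = 8.055 − 3.145 = 4.910
Fold change = 2^(−4.910) = 0.0333

0.033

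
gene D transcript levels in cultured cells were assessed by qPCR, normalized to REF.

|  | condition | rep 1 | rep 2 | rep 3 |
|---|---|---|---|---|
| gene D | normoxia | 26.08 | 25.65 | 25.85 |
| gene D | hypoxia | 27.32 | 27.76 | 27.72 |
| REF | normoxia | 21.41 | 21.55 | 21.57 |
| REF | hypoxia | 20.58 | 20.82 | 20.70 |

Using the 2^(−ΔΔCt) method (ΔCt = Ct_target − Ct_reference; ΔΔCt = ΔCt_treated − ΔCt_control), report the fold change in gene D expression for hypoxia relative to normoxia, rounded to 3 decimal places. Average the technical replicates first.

0.171

Mean Ct: gene D normoxia 25.860; gene D hypoxia 27.600; REF normoxia 21.510; REF hypoxia 20.700
ΔCt(normoxia) = 25.860 − 21.510 = 4.350
ΔCt(hypoxia) = 27.600 − 20.700 = 6.900
ΔΔCt = 6.900 − 4.350 = 2.550
Fold change = 2^(−2.550) = 0.1708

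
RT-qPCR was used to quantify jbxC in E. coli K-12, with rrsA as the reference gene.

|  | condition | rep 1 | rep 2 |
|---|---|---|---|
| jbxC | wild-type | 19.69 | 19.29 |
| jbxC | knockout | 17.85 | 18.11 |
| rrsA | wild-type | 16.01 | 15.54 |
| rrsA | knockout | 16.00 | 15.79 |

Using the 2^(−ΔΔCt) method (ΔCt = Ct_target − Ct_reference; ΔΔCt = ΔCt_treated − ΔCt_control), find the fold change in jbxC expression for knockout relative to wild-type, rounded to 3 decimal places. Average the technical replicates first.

Mean Ct: jbxC wild-type 19.490; jbxC knockout 17.980; rrsA wild-type 15.775; rrsA knockout 15.895
ΔCt(wild-type) = 19.490 − 15.775 = 3.715
ΔCt(knockout) = 17.980 − 15.895 = 2.085
ΔΔCt = 2.085 − 3.715 = -1.630
Fold change = 2^(−(-1.630)) = 2^1.630 = 3.0951

3.095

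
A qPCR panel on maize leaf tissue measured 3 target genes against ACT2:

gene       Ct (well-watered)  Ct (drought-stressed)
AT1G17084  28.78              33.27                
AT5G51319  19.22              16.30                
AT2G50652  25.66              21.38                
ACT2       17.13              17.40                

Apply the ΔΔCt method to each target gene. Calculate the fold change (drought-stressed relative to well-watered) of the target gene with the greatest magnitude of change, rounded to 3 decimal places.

23.425

AT1G17084: ΔΔCt = (33.27−17.40) − (28.78−17.13) = 15.87 − 11.65 = 4.22; fold change = 2^-4.22 = 0.054
AT5G51319: ΔΔCt = (16.30−17.40) − (19.22−17.13) = -1.10 − 2.09 = -3.19; fold change = 2^3.19 = 9.126
AT2G50652: ΔΔCt = (21.38−17.40) − (25.66−17.13) = 3.98 − 8.53 = -4.55; fold change = 2^4.55 = 23.425
AT2G50652 has the largest |ΔΔCt| = 4.55.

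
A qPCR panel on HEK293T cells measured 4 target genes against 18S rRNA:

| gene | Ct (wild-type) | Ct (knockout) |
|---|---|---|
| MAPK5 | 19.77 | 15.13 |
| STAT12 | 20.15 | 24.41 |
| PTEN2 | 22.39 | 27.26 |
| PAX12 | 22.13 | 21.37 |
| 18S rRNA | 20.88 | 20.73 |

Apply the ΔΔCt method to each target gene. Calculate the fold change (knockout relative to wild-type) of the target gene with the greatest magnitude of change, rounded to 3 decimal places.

MAPK5: ΔΔCt = (15.13−20.73) − (19.77−20.88) = -5.60 − (-1.11) = -4.49; fold change = 2^4.49 = 22.471
STAT12: ΔΔCt = (24.41−20.73) − (20.15−20.88) = 3.68 − (-0.73) = 4.41; fold change = 2^-4.41 = 0.047
PTEN2: ΔΔCt = (27.26−20.73) − (22.39−20.88) = 6.53 − 1.51 = 5.02; fold change = 2^-5.02 = 0.031
PAX12: ΔΔCt = (21.37−20.73) − (22.13−20.88) = 0.64 − 1.25 = -0.61; fold change = 2^0.61 = 1.526
PTEN2 has the largest |ΔΔCt| = 5.02.

0.031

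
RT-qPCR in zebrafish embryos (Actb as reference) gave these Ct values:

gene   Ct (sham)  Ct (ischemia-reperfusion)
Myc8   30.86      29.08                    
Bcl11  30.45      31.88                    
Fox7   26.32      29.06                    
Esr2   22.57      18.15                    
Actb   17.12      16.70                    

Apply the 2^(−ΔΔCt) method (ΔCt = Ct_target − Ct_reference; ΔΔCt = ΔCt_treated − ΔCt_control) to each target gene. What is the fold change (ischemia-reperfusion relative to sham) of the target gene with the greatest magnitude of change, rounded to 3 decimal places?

16.000

Myc8: ΔΔCt = (29.08−16.70) − (30.86−17.12) = 12.38 − 13.74 = -1.36; fold change = 2^1.36 = 2.567
Bcl11: ΔΔCt = (31.88−16.70) − (30.45−17.12) = 15.18 − 13.33 = 1.85; fold change = 2^-1.85 = 0.277
Fox7: ΔΔCt = (29.06−16.70) − (26.32−17.12) = 12.36 − 9.20 = 3.16; fold change = 2^-3.16 = 0.112
Esr2: ΔΔCt = (18.15−16.70) − (22.57−17.12) = 1.45 − 5.45 = -4.00; fold change = 2^4.00 = 16.000
Esr2 has the largest |ΔΔCt| = 4.00.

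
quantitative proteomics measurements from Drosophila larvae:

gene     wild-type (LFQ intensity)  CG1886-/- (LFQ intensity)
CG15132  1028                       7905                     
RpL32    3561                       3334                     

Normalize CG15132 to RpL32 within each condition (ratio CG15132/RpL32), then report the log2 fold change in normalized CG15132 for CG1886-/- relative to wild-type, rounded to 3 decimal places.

3.038

CG15132/RpL32 (wild-type) = 1028 / 3561 = 0.28868
CG15132/RpL32 (CG1886-/-) = 7905 / 3334 = 2.371
Fold change = 2.371 / 0.28868 = 8.2133
log2(8.2133) = 3.0380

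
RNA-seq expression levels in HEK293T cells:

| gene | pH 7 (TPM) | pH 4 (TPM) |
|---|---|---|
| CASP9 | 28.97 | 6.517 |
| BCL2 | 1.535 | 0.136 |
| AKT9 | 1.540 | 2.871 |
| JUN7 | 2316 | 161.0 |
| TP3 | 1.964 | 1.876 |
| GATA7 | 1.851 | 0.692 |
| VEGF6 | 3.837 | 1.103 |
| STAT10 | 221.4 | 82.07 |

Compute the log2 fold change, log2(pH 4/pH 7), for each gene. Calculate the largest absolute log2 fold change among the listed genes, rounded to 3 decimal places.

log2(6.517/28.97) = -2.152  (CASP9)
log2(0.136/1.535) = -3.497  (BCL2)
log2(2.871/1.540) = 0.899  (AKT9)
log2(161.0/2316) = -3.847  (JUN7)
log2(1.876/1.964) = -0.066  (TP3)
log2(0.692/1.851) = -1.419  (GATA7)
log2(1.103/3.837) = -1.799  (VEGF6)
log2(82.07/221.4) = -1.432  (STAT10)
The largest magnitude belongs to JUN7.

3.847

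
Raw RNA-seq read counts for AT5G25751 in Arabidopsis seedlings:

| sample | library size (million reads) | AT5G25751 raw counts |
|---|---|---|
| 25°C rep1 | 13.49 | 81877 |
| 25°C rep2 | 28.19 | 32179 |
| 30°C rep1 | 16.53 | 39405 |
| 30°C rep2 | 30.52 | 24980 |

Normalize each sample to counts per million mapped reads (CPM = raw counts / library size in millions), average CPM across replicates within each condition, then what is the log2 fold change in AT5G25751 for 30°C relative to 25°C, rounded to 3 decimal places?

CPM(25°C rep1) = 81877 / 13.49 = 6069.4589
CPM(25°C rep2) = 32179 / 28.19 = 1141.5041
CPM(30°C rep1) = 39405 / 16.53 = 2383.8475
CPM(30°C rep2) = 24980 / 30.52 = 818.4797
mean CPM(25°C) = 3605.4815; mean CPM(30°C) = 1601.1636
Fold change = 1601.1636 / 3605.4815 = 0.44409
log2(0.44409) = -1.1711

-1.171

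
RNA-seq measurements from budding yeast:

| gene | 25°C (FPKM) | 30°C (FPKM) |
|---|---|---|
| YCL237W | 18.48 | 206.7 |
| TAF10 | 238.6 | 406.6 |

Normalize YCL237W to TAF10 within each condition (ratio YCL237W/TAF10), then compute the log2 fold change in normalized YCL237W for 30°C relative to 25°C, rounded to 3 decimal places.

YCL237W/TAF10 (25°C) = 18.48 / 238.6 = 0.077452
YCL237W/TAF10 (30°C) = 206.7 / 406.6 = 0.50836
Fold change = 0.50836 / 0.077452 = 6.5636
log2(6.5636) = 2.7145

2.714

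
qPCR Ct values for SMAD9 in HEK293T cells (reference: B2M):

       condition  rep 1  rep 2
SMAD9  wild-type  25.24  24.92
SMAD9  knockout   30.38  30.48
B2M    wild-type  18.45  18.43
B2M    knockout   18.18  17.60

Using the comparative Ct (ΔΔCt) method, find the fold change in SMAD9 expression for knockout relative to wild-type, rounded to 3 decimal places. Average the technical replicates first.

0.017

Mean Ct: SMAD9 wild-type 25.080; SMAD9 knockout 30.430; B2M wild-type 18.440; B2M knockout 17.890
ΔCt(wild-type) = 25.080 − 18.440 = 6.640
ΔCt(knockout) = 30.430 − 17.890 = 12.540
ΔΔCt = 12.540 − 6.640 = 5.900
Fold change = 2^(−5.900) = 0.0167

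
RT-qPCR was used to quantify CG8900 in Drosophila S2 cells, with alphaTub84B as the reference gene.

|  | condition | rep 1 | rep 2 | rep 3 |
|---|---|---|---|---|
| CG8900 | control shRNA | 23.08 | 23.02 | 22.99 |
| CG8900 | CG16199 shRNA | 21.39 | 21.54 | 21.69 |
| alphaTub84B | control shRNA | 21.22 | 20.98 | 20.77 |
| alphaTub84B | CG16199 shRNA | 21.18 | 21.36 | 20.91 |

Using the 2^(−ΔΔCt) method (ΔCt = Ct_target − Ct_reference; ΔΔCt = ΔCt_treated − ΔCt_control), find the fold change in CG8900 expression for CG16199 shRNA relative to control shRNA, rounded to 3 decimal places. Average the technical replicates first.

3.138

Mean Ct: CG8900 control shRNA 23.030; CG8900 CG16199 shRNA 21.540; alphaTub84B control shRNA 20.990; alphaTub84B CG16199 shRNA 21.150
ΔCt(control shRNA) = 23.030 − 20.990 = 2.040
ΔCt(CG16199 shRNA) = 21.540 − 21.150 = 0.390
ΔΔCt = 0.390 − 2.040 = -1.650
Fold change = 2^(−(-1.650)) = 2^1.650 = 3.1383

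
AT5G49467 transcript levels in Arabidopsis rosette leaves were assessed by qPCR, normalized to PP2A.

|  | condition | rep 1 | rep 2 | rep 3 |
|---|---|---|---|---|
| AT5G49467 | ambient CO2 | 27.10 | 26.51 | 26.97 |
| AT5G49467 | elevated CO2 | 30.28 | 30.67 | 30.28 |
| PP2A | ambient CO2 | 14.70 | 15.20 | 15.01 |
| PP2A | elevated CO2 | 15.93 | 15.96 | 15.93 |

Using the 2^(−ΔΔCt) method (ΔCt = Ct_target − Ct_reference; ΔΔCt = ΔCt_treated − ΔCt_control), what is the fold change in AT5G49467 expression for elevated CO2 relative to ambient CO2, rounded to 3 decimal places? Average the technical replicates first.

Mean Ct: AT5G49467 ambient CO2 26.860; AT5G49467 elevated CO2 30.410; PP2A ambient CO2 14.970; PP2A elevated CO2 15.940
ΔCt(ambient CO2) = 26.860 − 14.970 = 11.890
ΔCt(elevated CO2) = 30.410 − 15.940 = 14.470
ΔΔCt = 14.470 − 11.890 = 2.580
Fold change = 2^(−2.580) = 0.1672

0.167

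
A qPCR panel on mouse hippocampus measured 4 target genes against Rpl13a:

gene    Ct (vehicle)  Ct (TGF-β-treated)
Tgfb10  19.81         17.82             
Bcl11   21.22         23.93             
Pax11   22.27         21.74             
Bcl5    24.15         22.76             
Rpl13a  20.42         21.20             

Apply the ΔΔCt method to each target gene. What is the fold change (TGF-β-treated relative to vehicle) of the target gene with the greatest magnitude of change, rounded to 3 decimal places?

6.821

Tgfb10: ΔΔCt = (17.82−21.20) − (19.81−20.42) = -3.38 − (-0.61) = -2.77; fold change = 2^2.77 = 6.821
Bcl11: ΔΔCt = (23.93−21.20) − (21.22−20.42) = 2.73 − 0.80 = 1.93; fold change = 2^-1.93 = 0.262
Pax11: ΔΔCt = (21.74−21.20) − (22.27−20.42) = 0.54 − 1.85 = -1.31; fold change = 2^1.31 = 2.479
Bcl5: ΔΔCt = (22.76−21.20) − (24.15−20.42) = 1.56 − 3.73 = -2.17; fold change = 2^2.17 = 4.500
Tgfb10 has the largest |ΔΔCt| = 2.77.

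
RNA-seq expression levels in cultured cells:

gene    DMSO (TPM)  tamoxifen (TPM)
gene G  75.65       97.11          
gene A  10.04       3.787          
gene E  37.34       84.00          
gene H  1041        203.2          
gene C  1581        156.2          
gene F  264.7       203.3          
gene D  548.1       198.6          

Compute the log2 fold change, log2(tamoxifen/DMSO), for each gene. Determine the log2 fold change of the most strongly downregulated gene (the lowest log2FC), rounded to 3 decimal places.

log2(97.11/75.65) = 0.360  (gene G)
log2(3.787/10.04) = -1.407  (gene A)
log2(84.00/37.34) = 1.170  (gene E)
log2(203.2/1041) = -2.357  (gene H)
log2(156.2/1581) = -3.339  (gene C)
log2(203.3/264.7) = -0.381  (gene F)
log2(198.6/548.1) = -1.465  (gene D)
gene C is most strongly downregulated.

-3.339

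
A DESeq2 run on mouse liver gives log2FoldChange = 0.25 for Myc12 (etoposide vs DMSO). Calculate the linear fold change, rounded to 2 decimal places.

Fold change = 2^(0.25) = 1.189

1.19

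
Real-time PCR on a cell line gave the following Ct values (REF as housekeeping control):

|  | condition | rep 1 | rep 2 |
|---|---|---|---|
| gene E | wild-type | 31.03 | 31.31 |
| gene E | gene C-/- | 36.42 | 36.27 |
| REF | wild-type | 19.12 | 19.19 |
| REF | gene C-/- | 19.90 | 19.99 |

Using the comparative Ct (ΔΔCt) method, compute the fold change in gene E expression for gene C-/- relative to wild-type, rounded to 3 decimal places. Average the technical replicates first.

0.048

Mean Ct: gene E wild-type 31.170; gene E gene C-/- 36.345; REF wild-type 19.155; REF gene C-/- 19.945
ΔCt(wild-type) = 31.170 − 19.155 = 12.015
ΔCt(gene C-/-) = 36.345 − 19.945 = 16.400
ΔΔCt = 16.400 − 12.015 = 4.385
Fold change = 2^(−4.385) = 0.0479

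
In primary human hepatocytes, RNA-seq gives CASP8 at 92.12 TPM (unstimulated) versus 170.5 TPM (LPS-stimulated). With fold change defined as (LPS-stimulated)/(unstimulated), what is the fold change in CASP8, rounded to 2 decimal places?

1.85

Fold change = 170.5 / 92.12 = 1.851
CASP8 is upregulated.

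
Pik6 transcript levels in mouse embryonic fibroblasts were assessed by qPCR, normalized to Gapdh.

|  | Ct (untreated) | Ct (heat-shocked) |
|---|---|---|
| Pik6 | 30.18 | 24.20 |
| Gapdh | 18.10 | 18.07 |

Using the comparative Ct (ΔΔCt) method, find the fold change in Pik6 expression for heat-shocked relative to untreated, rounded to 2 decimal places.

61.82

ΔCt(untreated) = 30.180 − 18.100 = 12.080
ΔCt(heat-shocked) = 24.200 − 18.070 = 6.130
ΔΔCt = 6.130 − 12.080 = -5.950
Fold change = 2^(−(-5.950)) = 2^5.950 = 61.820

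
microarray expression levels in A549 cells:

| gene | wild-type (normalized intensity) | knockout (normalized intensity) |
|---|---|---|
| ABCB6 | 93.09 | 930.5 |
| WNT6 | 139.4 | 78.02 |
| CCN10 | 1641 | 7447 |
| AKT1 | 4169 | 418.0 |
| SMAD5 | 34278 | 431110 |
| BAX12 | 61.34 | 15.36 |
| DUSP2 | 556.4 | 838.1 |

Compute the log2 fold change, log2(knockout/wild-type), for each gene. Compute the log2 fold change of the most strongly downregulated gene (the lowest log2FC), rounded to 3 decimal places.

-3.318

log2(930.5/93.09) = 3.321  (ABCB6)
log2(78.02/139.4) = -0.837  (WNT6)
log2(7447/1641) = 2.182  (CCN10)
log2(418.0/4169) = -3.318  (AKT1)
log2(431110/34278) = 3.653  (SMAD5)
log2(15.36/61.34) = -1.998  (BAX12)
log2(838.1/556.4) = 0.591  (DUSP2)
AKT1 is most strongly downregulated.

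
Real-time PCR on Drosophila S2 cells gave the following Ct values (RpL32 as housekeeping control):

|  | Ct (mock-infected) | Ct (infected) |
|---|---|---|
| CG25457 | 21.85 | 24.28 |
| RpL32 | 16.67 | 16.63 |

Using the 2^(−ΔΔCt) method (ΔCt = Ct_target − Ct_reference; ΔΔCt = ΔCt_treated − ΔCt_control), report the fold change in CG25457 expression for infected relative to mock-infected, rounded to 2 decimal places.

0.18

ΔCt(mock-infected) = 21.850 − 16.670 = 5.180
ΔCt(infected) = 24.280 − 16.630 = 7.650
ΔΔCt = 7.650 − 5.180 = 2.470
Fold change = 2^(−2.470) = 0.180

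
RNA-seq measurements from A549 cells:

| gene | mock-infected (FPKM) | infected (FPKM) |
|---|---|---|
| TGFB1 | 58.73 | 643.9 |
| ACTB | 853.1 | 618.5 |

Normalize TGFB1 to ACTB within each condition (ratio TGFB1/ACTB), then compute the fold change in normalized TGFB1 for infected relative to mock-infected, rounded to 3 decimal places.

TGFB1/ACTB (mock-infected) = 58.73 / 853.1 = 0.068843
TGFB1/ACTB (infected) = 643.9 / 618.5 = 1.0411
Fold change = 1.0411 / 0.068843 = 15.1223

15.122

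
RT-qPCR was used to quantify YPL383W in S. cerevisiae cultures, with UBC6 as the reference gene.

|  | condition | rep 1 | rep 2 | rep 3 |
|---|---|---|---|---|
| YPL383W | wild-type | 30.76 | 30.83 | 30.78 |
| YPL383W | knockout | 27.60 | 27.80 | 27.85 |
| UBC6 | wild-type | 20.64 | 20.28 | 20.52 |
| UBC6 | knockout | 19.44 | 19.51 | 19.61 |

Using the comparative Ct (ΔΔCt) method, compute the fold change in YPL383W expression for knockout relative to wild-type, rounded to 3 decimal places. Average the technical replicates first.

4.228

Mean Ct: YPL383W wild-type 30.790; YPL383W knockout 27.750; UBC6 wild-type 20.480; UBC6 knockout 19.520
ΔCt(wild-type) = 30.790 − 20.480 = 10.310
ΔCt(knockout) = 27.750 − 19.520 = 8.230
ΔΔCt = 8.230 − 10.310 = -2.080
Fold change = 2^(−(-2.080)) = 2^2.080 = 4.2281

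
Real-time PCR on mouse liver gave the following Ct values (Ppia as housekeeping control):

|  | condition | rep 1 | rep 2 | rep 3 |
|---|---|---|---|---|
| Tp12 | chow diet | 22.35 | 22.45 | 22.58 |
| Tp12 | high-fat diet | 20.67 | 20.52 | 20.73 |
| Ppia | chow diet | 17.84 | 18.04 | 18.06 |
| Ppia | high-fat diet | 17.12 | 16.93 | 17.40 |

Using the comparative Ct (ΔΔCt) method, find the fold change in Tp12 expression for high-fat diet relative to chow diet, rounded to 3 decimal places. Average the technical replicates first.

Mean Ct: Tp12 chow diet 22.460; Tp12 high-fat diet 20.640; Ppia chow diet 17.980; Ppia high-fat diet 17.150
ΔCt(chow diet) = 22.460 − 17.980 = 4.480
ΔCt(high-fat diet) = 20.640 − 17.150 = 3.490
ΔΔCt = 3.490 − 4.480 = -0.990
Fold change = 2^(−(-0.990)) = 2^0.990 = 1.9862

1.986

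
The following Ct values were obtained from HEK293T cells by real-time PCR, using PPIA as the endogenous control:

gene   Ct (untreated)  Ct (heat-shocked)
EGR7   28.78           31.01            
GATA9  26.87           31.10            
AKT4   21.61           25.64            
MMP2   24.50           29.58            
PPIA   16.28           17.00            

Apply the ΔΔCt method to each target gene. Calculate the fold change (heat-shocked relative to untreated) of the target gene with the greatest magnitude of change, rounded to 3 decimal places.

EGR7: ΔΔCt = (31.01−17.00) − (28.78−16.28) = 14.01 − 12.50 = 1.51; fold change = 2^-1.51 = 0.351
GATA9: ΔΔCt = (31.10−17.00) − (26.87−16.28) = 14.10 − 10.59 = 3.51; fold change = 2^-3.51 = 0.088
AKT4: ΔΔCt = (25.64−17.00) − (21.61−16.28) = 8.64 − 5.33 = 3.31; fold change = 2^-3.31 = 0.101
MMP2: ΔΔCt = (29.58−17.00) − (24.50−16.28) = 12.58 − 8.22 = 4.36; fold change = 2^-4.36 = 0.049
MMP2 has the largest |ΔΔCt| = 4.36.

0.049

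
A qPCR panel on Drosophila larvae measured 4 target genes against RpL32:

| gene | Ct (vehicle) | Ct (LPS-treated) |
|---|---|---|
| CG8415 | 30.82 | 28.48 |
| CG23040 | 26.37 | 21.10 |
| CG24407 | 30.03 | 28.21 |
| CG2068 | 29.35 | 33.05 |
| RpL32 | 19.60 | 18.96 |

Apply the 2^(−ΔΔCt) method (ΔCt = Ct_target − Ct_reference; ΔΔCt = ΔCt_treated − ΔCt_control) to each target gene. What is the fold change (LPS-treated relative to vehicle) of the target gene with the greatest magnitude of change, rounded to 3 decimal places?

24.761

CG8415: ΔΔCt = (28.48−18.96) − (30.82−19.60) = 9.52 − 11.22 = -1.70; fold change = 2^1.70 = 3.249
CG23040: ΔΔCt = (21.10−18.96) − (26.37−19.60) = 2.14 − 6.77 = -4.63; fold change = 2^4.63 = 24.761
CG24407: ΔΔCt = (28.21−18.96) − (30.03−19.60) = 9.25 − 10.43 = -1.18; fold change = 2^1.18 = 2.266
CG2068: ΔΔCt = (33.05−18.96) − (29.35−19.60) = 14.09 − 9.75 = 4.34; fold change = 2^-4.34 = 0.049
CG23040 has the largest |ΔΔCt| = 4.63.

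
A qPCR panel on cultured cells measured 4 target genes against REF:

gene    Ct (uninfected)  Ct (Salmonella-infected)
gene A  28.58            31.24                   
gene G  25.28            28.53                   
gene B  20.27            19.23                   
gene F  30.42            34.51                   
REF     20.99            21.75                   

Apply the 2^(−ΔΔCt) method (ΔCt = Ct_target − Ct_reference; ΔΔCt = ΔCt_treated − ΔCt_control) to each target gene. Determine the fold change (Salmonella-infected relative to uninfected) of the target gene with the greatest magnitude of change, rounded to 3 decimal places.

gene A: ΔΔCt = (31.24−21.75) − (28.58−20.99) = 9.49 − 7.59 = 1.90; fold change = 2^-1.90 = 0.268
gene G: ΔΔCt = (28.53−21.75) − (25.28−20.99) = 6.78 − 4.29 = 2.49; fold change = 2^-2.49 = 0.178
gene B: ΔΔCt = (19.23−21.75) − (20.27−20.99) = -2.52 − (-0.72) = -1.80; fold change = 2^1.80 = 3.482
gene F: ΔΔCt = (34.51−21.75) − (30.42−20.99) = 12.76 − 9.43 = 3.33; fold change = 2^-3.33 = 0.099
gene F has the largest |ΔΔCt| = 3.33.

0.099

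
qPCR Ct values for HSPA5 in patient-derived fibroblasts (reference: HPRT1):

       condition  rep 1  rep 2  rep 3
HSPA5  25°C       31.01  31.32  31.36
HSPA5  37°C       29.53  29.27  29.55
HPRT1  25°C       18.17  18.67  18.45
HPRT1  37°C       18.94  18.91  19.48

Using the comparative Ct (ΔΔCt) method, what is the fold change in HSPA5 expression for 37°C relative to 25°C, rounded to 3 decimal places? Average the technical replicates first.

5.502

Mean Ct: HSPA5 25°C 31.230; HSPA5 37°C 29.450; HPRT1 25°C 18.430; HPRT1 37°C 19.110
ΔCt(25°C) = 31.230 − 18.430 = 12.800
ΔCt(37°C) = 29.450 − 19.110 = 10.340
ΔΔCt = 10.340 − 12.800 = -2.460
Fold change = 2^(−(-2.460)) = 2^2.460 = 5.5022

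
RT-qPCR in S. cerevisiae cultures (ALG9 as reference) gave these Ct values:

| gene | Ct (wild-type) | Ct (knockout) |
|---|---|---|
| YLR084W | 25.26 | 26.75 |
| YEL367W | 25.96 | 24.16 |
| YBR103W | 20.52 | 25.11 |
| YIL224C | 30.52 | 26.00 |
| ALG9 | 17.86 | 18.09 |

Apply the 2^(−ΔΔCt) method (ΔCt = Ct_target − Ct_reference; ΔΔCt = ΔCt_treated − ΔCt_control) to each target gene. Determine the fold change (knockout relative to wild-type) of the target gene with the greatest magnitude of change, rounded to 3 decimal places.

YLR084W: ΔΔCt = (26.75−18.09) − (25.26−17.86) = 8.66 − 7.40 = 1.26; fold change = 2^-1.26 = 0.418
YEL367W: ΔΔCt = (24.16−18.09) − (25.96−17.86) = 6.07 − 8.10 = -2.03; fold change = 2^2.03 = 4.084
YBR103W: ΔΔCt = (25.11−18.09) − (20.52−17.86) = 7.02 − 2.66 = 4.36; fold change = 2^-4.36 = 0.049
YIL224C: ΔΔCt = (26.00−18.09) − (30.52−17.86) = 7.91 − 12.66 = -4.75; fold change = 2^4.75 = 26.909
YIL224C has the largest |ΔΔCt| = 4.75.

26.909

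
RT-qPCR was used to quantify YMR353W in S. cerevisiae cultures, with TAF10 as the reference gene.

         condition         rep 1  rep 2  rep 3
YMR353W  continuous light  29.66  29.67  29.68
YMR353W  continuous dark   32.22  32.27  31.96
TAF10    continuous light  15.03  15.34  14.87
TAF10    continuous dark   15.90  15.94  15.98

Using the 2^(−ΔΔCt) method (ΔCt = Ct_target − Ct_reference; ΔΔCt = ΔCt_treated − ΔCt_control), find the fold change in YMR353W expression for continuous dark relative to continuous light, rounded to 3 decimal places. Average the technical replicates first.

Mean Ct: YMR353W continuous light 29.670; YMR353W continuous dark 32.150; TAF10 continuous light 15.080; TAF10 continuous dark 15.940
ΔCt(continuous light) = 29.670 − 15.080 = 14.590
ΔCt(continuous dark) = 32.150 − 15.940 = 16.210
ΔΔCt = 16.210 − 14.590 = 1.620
Fold change = 2^(−1.620) = 0.3253

0.325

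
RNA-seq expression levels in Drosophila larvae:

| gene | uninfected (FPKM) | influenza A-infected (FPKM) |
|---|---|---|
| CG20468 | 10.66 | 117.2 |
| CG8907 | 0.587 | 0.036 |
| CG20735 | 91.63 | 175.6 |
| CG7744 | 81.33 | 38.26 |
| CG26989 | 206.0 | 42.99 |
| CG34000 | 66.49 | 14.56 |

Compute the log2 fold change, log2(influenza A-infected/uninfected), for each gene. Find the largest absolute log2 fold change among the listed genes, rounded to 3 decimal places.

log2(117.2/10.66) = 3.459  (CG20468)
log2(0.036/0.587) = -4.027  (CG8907)
log2(175.6/91.63) = 0.938  (CG20735)
log2(38.26/81.33) = -1.088  (CG7744)
log2(42.99/206.0) = -2.261  (CG26989)
log2(14.56/66.49) = -2.191  (CG34000)
The largest magnitude belongs to CG8907.

4.027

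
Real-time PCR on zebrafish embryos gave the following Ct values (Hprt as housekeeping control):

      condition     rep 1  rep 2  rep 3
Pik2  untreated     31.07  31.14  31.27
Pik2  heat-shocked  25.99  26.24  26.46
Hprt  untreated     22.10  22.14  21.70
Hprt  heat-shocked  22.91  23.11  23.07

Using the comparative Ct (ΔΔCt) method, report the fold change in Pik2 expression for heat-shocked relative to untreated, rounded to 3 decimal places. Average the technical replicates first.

Mean Ct: Pik2 untreated 31.160; Pik2 heat-shocked 26.230; Hprt untreated 21.980; Hprt heat-shocked 23.030
ΔCt(untreated) = 31.160 − 21.980 = 9.180
ΔCt(heat-shocked) = 26.230 − 23.030 = 3.200
ΔΔCt = 3.200 − 9.180 = -5.980
Fold change = 2^(−(-5.980)) = 2^5.980 = 63.1189

63.119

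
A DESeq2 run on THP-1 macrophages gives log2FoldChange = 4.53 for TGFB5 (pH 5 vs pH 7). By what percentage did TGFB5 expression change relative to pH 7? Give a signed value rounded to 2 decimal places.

2210.29%

Fold change = 2^(4.53) = 23.1029
Percent change = (FC − 1) × 100% = (23.1029 − 1) × 100 = 2210.29%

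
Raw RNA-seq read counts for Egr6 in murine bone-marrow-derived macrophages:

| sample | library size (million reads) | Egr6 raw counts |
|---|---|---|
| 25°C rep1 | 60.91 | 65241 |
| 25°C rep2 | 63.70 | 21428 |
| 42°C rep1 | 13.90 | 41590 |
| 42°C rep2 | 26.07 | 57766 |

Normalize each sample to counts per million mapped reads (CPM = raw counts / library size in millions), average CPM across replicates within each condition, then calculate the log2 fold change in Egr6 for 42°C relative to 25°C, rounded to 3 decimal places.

CPM(25°C rep1) = 65241 / 60.91 = 1071.1049
CPM(25°C rep2) = 21428 / 63.70 = 336.3893
CPM(42°C rep1) = 41590 / 13.90 = 2992.0863
CPM(42°C rep2) = 57766 / 26.07 = 2215.8036
mean CPM(25°C) = 703.7471; mean CPM(42°C) = 2603.9450
Fold change = 2603.9450 / 703.7471 = 3.70011
log2(3.70011) = 1.8876

1.888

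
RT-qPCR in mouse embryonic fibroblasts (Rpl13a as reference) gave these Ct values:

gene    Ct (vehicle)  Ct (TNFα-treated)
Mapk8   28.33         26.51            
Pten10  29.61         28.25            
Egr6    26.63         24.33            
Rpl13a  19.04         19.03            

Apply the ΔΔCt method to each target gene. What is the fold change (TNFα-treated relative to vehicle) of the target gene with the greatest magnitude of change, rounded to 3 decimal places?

Mapk8: ΔΔCt = (26.51−19.03) − (28.33−19.04) = 7.48 − 9.29 = -1.81; fold change = 2^1.81 = 3.506
Pten10: ΔΔCt = (28.25−19.03) − (29.61−19.04) = 9.22 − 10.57 = -1.35; fold change = 2^1.35 = 2.549
Egr6: ΔΔCt = (24.33−19.03) − (26.63−19.04) = 5.30 − 7.59 = -2.29; fold change = 2^2.29 = 4.891
Egr6 has the largest |ΔΔCt| = 2.29.

4.891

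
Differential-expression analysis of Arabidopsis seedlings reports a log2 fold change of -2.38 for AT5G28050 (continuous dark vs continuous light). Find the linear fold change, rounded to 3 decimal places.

0.192

Fold change = 2^(-2.38) = 0.1921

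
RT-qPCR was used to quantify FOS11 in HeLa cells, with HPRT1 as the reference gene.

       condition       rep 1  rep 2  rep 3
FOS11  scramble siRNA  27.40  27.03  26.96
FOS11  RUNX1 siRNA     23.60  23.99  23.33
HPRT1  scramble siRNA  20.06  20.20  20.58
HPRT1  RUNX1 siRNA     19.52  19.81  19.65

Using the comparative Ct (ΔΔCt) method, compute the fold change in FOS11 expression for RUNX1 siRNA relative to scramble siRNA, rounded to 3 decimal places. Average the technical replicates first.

Mean Ct: FOS11 scramble siRNA 27.130; FOS11 RUNX1 siRNA 23.640; HPRT1 scramble siRNA 20.280; HPRT1 RUNX1 siRNA 19.660
ΔCt(scramble siRNA) = 27.130 − 20.280 = 6.850
ΔCt(RUNX1 siRNA) = 23.640 − 19.660 = 3.980
ΔΔCt = 3.980 − 6.850 = -2.870
Fold change = 2^(−(-2.870)) = 2^2.870 = 7.3107

7.311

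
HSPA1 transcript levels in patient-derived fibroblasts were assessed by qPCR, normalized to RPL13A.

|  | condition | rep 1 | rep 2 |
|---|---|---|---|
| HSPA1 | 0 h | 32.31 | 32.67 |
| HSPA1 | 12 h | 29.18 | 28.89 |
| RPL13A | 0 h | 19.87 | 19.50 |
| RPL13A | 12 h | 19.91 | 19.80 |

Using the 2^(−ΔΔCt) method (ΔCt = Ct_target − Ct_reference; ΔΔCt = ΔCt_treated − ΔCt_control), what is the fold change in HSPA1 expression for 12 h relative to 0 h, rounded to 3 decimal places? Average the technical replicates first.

Mean Ct: HSPA1 0 h 32.490; HSPA1 12 h 29.035; RPL13A 0 h 19.685; RPL13A 12 h 19.855
ΔCt(0 h) = 32.490 − 19.685 = 12.805
ΔCt(12 h) = 29.035 − 19.855 = 9.180
ΔΔCt = 9.180 − 12.805 = -3.625
Fold change = 2^(−(-3.625)) = 2^3.625 = 12.3377

12.338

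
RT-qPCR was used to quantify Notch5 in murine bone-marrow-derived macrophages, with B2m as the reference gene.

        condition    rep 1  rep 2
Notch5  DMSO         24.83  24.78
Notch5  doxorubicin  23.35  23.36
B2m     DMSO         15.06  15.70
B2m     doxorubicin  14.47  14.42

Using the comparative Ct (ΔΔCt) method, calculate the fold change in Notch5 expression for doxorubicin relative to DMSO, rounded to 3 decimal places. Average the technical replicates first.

1.429

Mean Ct: Notch5 DMSO 24.805; Notch5 doxorubicin 23.355; B2m DMSO 15.380; B2m doxorubicin 14.445
ΔCt(DMSO) = 24.805 − 15.380 = 9.425
ΔCt(doxorubicin) = 23.355 − 14.445 = 8.910
ΔΔCt = 8.910 − 9.425 = -0.515
Fold change = 2^(−(-0.515)) = 2^0.515 = 1.4290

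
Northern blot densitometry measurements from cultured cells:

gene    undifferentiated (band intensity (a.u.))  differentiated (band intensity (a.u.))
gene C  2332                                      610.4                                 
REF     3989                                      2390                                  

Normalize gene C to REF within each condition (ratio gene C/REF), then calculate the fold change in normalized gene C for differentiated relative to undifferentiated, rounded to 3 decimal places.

0.437

gene C/REF (undifferentiated) = 2332 / 3989 = 0.58461
gene C/REF (differentiated) = 610.4 / 2390 = 0.2554
Fold change = 0.2554 / 0.58461 = 0.4369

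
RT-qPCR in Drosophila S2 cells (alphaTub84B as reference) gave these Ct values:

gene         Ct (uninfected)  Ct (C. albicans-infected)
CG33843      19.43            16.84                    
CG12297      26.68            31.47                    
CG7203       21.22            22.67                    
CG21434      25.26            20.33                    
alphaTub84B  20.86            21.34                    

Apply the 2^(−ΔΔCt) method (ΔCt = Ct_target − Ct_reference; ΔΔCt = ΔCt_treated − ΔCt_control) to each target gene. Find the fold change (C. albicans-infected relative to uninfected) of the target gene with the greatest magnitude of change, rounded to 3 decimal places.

42.518

CG33843: ΔΔCt = (16.84−21.34) − (19.43−20.86) = -4.50 − (-1.43) = -3.07; fold change = 2^3.07 = 8.398
CG12297: ΔΔCt = (31.47−21.34) − (26.68−20.86) = 10.13 − 5.82 = 4.31; fold change = 2^-4.31 = 0.050
CG7203: ΔΔCt = (22.67−21.34) − (21.22−20.86) = 1.33 − 0.36 = 0.97; fold change = 2^-0.97 = 0.511
CG21434: ΔΔCt = (20.33−21.34) − (25.26−20.86) = -1.01 − 4.40 = -5.41; fold change = 2^5.41 = 42.518
CG21434 has the largest |ΔΔCt| = 5.41.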